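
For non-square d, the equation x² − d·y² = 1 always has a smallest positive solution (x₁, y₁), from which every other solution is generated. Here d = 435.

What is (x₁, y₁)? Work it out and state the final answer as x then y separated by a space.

[20; 1,5,1,40] for √435; ℓ=4 ⇒ convergent index 3
step 0: (20, 1)  from 20·(1,0) + (0,1)
step 1: (21, 1)  from 1·(20,1) + (1,0)
step 2: (125, 6)  from 5·(21,1) + (20,1)
step 3: (146, 7)  from 1·(125,6) + (21,1)
→ (146, 7).  Check: 146²=21316, 435·7²=21315, difference 1.

146 7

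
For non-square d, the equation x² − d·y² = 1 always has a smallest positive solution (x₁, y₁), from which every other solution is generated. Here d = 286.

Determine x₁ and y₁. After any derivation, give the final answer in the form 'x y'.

d=286: √d = [16; 1,10,3,3,2,3,3,10,1,32] (ℓ=10, even), read p_9/q_9
a_0=16:  p_0=16·1+0=16,  q_0=16·0+1=1
a_1=1:  p_1=1·16+1=17,  q_1=1·1+0=1
…
a_4=3:  p_4=3·575+186=1911,  q_4=3·34+11=113
…
a_6=3:  p_6=3·4397+1911=15102,  q_6=3·260+113=893
a_7=3:  p_7=3·15102+4397=49703,  q_7=3·893+260=2939
a_8=10:  p_8=10·49703+15102=512132,  q_8=10·2939+893=30283
a_9=1:  p_9=1·512132+49703=561835,  q_9=1·30283+2939=33222
(x₁, y₁) = (561835, 33222);  561835² − 286·33222² = 1 ✓

561835 33222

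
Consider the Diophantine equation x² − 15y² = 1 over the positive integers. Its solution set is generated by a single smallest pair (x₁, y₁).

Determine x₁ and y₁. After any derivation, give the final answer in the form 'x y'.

√15 → a₀=3, period (1,6); ℓ=2 even so k=1
step 0: (3, 1)  from 3·(1,0) + (0,1)
step 1: (4, 1)  from 1·(3,1) + (1,0)
(x₁, y₁) = (4, 1);  4² − 15·1² = 1 ✓

4 1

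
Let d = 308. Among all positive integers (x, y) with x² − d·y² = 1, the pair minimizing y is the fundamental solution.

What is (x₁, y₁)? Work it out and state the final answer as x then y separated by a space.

[17; 1,1,4,1,1,34] for √308; ℓ=6 ⇒ convergent index 5
step 0: (17, 1)  from 17·(1,0) + (0,1)
step 1: (18, 1)  from 1·(17,1) + (1,0)
step 2: (35, 2)  from 1·(18,1) + (17,1)
step 3: (158, 9)  from 4·(35,2) + (18,1)
step 4: (193, 11)  from 1·(158,9) + (35,2)
step 5: (351, 20)  from 1·(193,11) + (158,9)
→ (351, 20).  Check: 351²=123201, 308·20²=123200, difference 1.

351 20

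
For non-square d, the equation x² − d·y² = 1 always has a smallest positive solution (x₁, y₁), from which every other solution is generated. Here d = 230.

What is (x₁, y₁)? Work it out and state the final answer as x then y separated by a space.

√230 → a₀=15, period (6,30); ℓ=2 even so k=1
k=0  a_k=15  p_k/q_k = 15/1
k=1  a_k=6  p_k/q_k = 91/6
fundamental: x₁=91, y₁=6  (since 8281 − 230·36 = 1)

91 6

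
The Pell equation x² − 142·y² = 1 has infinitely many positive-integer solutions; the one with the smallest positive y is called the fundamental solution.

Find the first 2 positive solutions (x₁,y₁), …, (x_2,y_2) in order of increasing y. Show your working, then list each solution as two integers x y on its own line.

143 12
40897 3432

[11; 1,10,1,22] for √142; ℓ=4 ⇒ convergent index 3
a_0=11:  p_0=11·1+0=11,  q_0=11·0+1=1
…
a_2=10:  p_2=10·12+11=131,  q_2=10·1+1=11
a_3=1:  p_3=1·131+12=143,  q_3=1·11+1=12
(x₁, y₁) = (143, 12);  143² − 142·12² = 1 ✓
(x_2, y_2) = (143·143 + 142·12·12, 143·12 + 12·143) = (40897, 3432)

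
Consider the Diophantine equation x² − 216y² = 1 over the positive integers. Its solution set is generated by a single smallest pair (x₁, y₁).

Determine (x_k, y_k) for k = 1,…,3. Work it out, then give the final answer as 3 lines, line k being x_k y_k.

485 33
470449 32010
456335045 31049667

√216 = [14; 1,2,3,2,1,28, …], period ℓ=6 (even) → k=5
i=0: a=14 ⇒ p=14, q=1
i=1: a=1 ⇒ p=15, q=1
i=2: a=2 ⇒ p=44, q=3
…
i=4: a=2 ⇒ p=338, q=23
i=5: a=1 ⇒ p=485, q=33
→ (485, 33).  Check: 485²=235225, 216·33²=235224, difference 1.
k=2:  x_2 = 485·485+216·33·33 = 470449,  y_2 = 485·33+33·485 = 32010
k=3:  x_3 = 485·470449+216·33·32010 = 456335045,  y_3 = 485·32010+33·470449 = 31049667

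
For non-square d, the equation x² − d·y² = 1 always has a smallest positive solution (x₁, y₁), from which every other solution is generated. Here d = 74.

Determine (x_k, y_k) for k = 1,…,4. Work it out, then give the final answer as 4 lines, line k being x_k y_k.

[8; 1,1,1,1,16] for √74; ℓ=5 ⇒ convergent index 9
i=0: a=8 ⇒ p=8, q=1
i=1: a=1 ⇒ p=9, q=1
…
i=3: a=1 ⇒ p=26, q=3
i=4: a=1 ⇒ p=43, q=5
…
i=6: a=1 ⇒ p=757, q=88
…
i=8: a=1 ⇒ p=2228, q=259
i=9: a=1 ⇒ p=3699, q=430
(x₁, y₁) = (3699, 430);  3699² − 74·430² = 1 ✓
(x_2, y_2) = (3699·3699 + 74·430·430, 3699·430 + 430·3699) = (27365201, 3181140)
(x_3, y_3) = (3699·27365201 + 74·430·3181140, 3699·3181140 + 430·27365201) = (202447753299, 23534073290)
(x_4, y_4) = (3699·202447753299 + 74·430·23534073290, 3699·23534073290 + 430·202447753299) = (1497708451540801, 174105071018280)

3699 430
27365201 3181140
202447753299 23534073290
1497708451540801 174105071018280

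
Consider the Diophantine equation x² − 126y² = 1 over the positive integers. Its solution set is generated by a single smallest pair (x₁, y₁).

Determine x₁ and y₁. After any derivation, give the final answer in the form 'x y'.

√126 → a₀=11, period (4,2,4,22); ℓ=4 even so k=3
step 0: (11, 1)  from 11·(1,0) + (0,1)
…
step 2: (101, 9)  from 2·(45,4) + (11,1)
step 3: (449, 40)  from 4·(101,9) + (45,4)
(x₁, y₁) = (449, 40);  449² − 126·40² = 1 ✓

449 40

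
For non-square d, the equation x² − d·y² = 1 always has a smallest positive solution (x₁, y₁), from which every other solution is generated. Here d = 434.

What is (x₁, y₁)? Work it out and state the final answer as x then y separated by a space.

125 6

√434 → a₀=20, period (1,4,1,40); ℓ=4 even so k=3
step 0: (20, 1)  from 20·(1,0) + (0,1)
…
step 2: (104, 5)  from 4·(21,1) + (20,1)
step 3: (125, 6)  from 1·(104,5) + (21,1)
(x₁, y₁) = (125, 6);  125² − 434·6² = 1 ✓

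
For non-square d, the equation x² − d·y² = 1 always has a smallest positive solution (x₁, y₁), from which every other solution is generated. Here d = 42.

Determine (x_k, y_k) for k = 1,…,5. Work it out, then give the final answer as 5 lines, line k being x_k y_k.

d=42: √d = [6; 2,12] (ℓ=2, even), read p_1/q_1
a_0=6:  p_0=6·1+0=6,  q_0=6·0+1=1
a_1=2:  p_1=2·6+1=13,  q_1=2·1+0=2
fundamental: x₁=13, y₁=2  (since 169 − 42·4 = 1)
(x_2, y_2) = (13·13 + 42·2·2, 13·2 + 2·13) = (337, 52)
(x_3, y_3) = (13·337 + 42·2·52, 13·52 + 2·337) = (8749, 1350)
(x_4, y_4) = (13·8749 + 42·2·1350, 13·1350 + 2·8749) = (227137, 35048)
(x_5, y_5) = (13·227137 + 42·2·35048, 13·35048 + 2·227137) = (5896813, 909898)

13 2
337 52
8749 1350
227137 35048
5896813 909898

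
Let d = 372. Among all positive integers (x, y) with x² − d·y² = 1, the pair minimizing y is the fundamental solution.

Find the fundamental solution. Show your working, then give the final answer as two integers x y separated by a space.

12151 630

√372 = [19; 3,2,12,2,3,38, …], period ℓ=6 (even) → k=5
i=0: a=19 ⇒ p=19, q=1
i=1: a=3 ⇒ p=58, q=3
i=2: a=2 ⇒ p=135, q=7
…
i=4: a=2 ⇒ p=3491, q=181
i=5: a=3 ⇒ p=12151, q=630
fundamental: x₁=12151, y₁=630  (since 147646801 − 372·396900 = 1)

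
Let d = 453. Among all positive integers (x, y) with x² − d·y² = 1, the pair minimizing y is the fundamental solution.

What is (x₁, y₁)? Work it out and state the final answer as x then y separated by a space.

√453 → a₀=21, period (3,1,1,10,14,10,1,1,3,42); ℓ=10 even so k=9
i=0: a=21 ⇒ p=21, q=1
i=1: a=3 ⇒ p=64, q=3
i=2: a=1 ⇒ p=85, q=4
i=3: a=1 ⇒ p=149, q=7
…
i=6: a=10 ⇒ p=223565, q=10504
i=7: a=1 ⇒ p=245764, q=11547
i=8: a=1 ⇒ p=469329, q=22051
i=9: a=3 ⇒ p=1653751, q=77700
fundamental: x₁=1653751, y₁=77700  (since 2734892370001 − 453·6037290000 = 1)

1653751 77700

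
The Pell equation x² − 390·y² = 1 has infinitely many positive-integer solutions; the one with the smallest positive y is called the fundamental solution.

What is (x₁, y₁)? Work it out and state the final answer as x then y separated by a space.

d=390: √d = [19; 1,2,1,38] (ℓ=4, even), read p_3/q_3
a_0=19:  p_0=19·1+0=19,  q_0=19·0+1=1
…
a_2=2:  p_2=2·20+19=59,  q_2=2·1+1=3
a_3=1:  p_3=1·59+20=79,  q_3=1·3+1=4
→ (79, 4).  Check: 79²=6241, 390·4²=6240, difference 1.

79 4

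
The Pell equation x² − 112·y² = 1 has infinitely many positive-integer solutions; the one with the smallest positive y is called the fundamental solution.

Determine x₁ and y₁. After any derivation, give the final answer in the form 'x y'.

[10; 1,1,2,1,1,20] for √112; ℓ=6 ⇒ convergent index 5
step 0: (10, 1)  from 10·(1,0) + (0,1)
…
step 4: (74, 7)  from 1·(53,5) + (21,2)
step 5: (127, 12)  from 1·(74,7) + (53,5)
(x₁, y₁) = (127, 12);  127² − 112·12² = 1 ✓

127 12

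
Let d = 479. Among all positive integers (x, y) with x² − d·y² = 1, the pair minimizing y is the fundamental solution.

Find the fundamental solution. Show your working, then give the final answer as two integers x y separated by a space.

2989440 136591

d=479: √d = [21; 1,7,1,3,2,21,2,3,1,7,1,42] (ℓ=12, even), read p_11/q_11
a_0=21:  p_0=21·1+0=21,  q_0=21·0+1=1
…
a_2=7:  p_2=7·22+21=175,  q_2=7·1+1=8
a_3=1:  p_3=1·175+22=197,  q_3=1·8+1=9
a_4=3:  p_4=3·197+175=766,  q_4=3·9+8=35
a_5=2:  p_5=2·766+197=1729,  q_5=2·35+9=79
a_6=21:  p_6=21·1729+766=37075,  q_6=21·79+35=1694
a_7=2:  p_7=2·37075+1729=75879,  q_7=2·1694+79=3467
…
a_9=1:  p_9=1·264712+75879=340591,  q_9=1·12095+3467=15562
a_10=7:  p_10=7·340591+264712=2648849,  q_10=7·15562+12095=121029
a_11=1:  p_11=1·2648849+340591=2989440,  q_11=1·121029+15562=136591
fundamental: x₁=2989440, y₁=136591  (since 8936751513600 − 479·18657101281 = 1)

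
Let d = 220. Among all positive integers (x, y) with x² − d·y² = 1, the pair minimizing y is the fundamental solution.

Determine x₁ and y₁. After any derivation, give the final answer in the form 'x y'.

√220 = [14; 1,4,1,28, …], period ℓ=4 (even) → k=3
step 0: (14, 1)  from 14·(1,0) + (0,1)
step 1: (15, 1)  from 1·(14,1) + (1,0)
step 2: (74, 5)  from 4·(15,1) + (14,1)
step 3: (89, 6)  from 1·(74,5) + (15,1)
→ (89, 6).  Check: 89²=7921, 220·6²=7920, difference 1.

89 6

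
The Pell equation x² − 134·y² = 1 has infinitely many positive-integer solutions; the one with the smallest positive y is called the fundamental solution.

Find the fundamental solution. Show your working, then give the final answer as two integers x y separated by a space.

√134 → a₀=11, period (1,1,2,1,3,…,1,1,22); ℓ=14 even so k=13
i=0: a=11 ⇒ p=11, q=1
…
i=2: a=1 ⇒ p=23, q=2
i=3: a=2 ⇒ p=58, q=5
i=4: a=1 ⇒ p=81, q=7
…
i=6: a=1 ⇒ p=382, q=33
i=7: a=10 ⇒ p=4121, q=356
i=8: a=1 ⇒ p=4503, q=389
i=9: a=3 ⇒ p=17630, q=1523
i=10: a=1 ⇒ p=22133, q=1912
i=11: a=2 ⇒ p=61896, q=5347
i=12: a=1 ⇒ p=84029, q=7259
i=13: a=1 ⇒ p=145925, q=12606
→ (145925, 12606).  Check: 145925²=21294105625, 134·12606²=21294105624, difference 1.

145925 12606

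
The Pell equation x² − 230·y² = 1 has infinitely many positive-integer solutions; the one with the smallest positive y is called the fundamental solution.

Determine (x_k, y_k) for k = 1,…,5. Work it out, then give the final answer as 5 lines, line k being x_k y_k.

91 6
16561 1092
3014011 198738
548533441 36169224
99830072251 6582600030

[15; 6,30] for √230; ℓ=2 ⇒ convergent index 1
k=0  a_k=15  p_k/q_k = 15/1
k=1  a_k=6  p_k/q_k = 91/6
→ (91, 6).  Check: 91²=8281, 230·6²=8280, difference 1.
n=2: (91,6)∘(91,6) = (91·91+230·6·6, 91·6+6·91) = (16561,1092)
n=3: (16561,1092)∘(91,6) = (91·16561+230·6·1092, 91·1092+6·16561) = (3014011,198738)
n=4: (3014011,198738)∘(91,6) = (91·3014011+230·6·198738, 91·198738+6·3014011) = (548533441,36169224)
n=5: (548533441,36169224)∘(91,6) = (91·548533441+230·6·36169224, 91·36169224+6·548533441) = (99830072251,6582600030)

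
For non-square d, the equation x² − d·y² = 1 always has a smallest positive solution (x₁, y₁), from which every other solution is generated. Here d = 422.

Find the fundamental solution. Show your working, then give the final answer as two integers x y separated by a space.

√422 = [20; 1,1,5,2,1,…,1,1,40, …], period ℓ=14 (even) → k=13
a_0=20:  p_0=20·1+0=20,  q_0=20·0+1=1
a_1=1:  p_1=1·20+1=21,  q_1=1·1+0=1
a_2=1:  p_2=1·21+20=41,  q_2=1·1+1=2
a_3=5:  p_3=5·41+21=226,  q_3=5·2+1=11
a_4=2:  p_4=2·226+41=493,  q_4=2·11+2=24
…
a_6=3:  p_6=3·719+493=2650,  q_6=3·35+24=129
a_7=20:  p_7=20·2650+719=53719,  q_7=20·129+35=2615
a_8=3:  p_8=3·53719+2650=163807,  q_8=3·2615+129=7974
a_9=1:  p_9=1·163807+53719=217526,  q_9=1·7974+2615=10589
a_10=2:  p_10=2·217526+163807=598859,  q_10=2·10589+7974=29152
a_11=5:  p_11=5·598859+217526=3211821,  q_11=5·29152+10589=156349
a_12=1:  p_12=1·3211821+598859=3810680,  q_12=1·156349+29152=185501
a_13=1:  p_13=1·3810680+3211821=7022501,  q_13=1·185501+156349=341850
fundamental: x₁=7022501, y₁=341850  (since 49315520295001 − 422·116861422500 = 1)

7022501 341850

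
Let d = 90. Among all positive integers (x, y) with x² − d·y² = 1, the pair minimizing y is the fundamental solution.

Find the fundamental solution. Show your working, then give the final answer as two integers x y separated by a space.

19 2

√90 → a₀=9, period (2,18); ℓ=2 even so k=1
step 0: (9, 1)  from 9·(1,0) + (0,1)
step 1: (19, 2)  from 2·(9,1) + (1,0)
→ (19, 2).  Check: 19²=361, 90·2²=360, difference 1.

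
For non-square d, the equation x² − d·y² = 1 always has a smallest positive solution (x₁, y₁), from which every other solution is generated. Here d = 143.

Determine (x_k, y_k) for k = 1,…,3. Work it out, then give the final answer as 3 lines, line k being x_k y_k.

d=143: √d = [11; 1,22] (ℓ=2, even), read p_1/q_1
a_0=11:  p_0=11·1+0=11,  q_0=11·0+1=1
a_1=1:  p_1=1·11+1=12,  q_1=1·1+0=1
→ (12, 1).  Check: 12²=144, 143·1²=143, difference 1.
(x_2, y_2) = (12·12 + 143·1·1, 12·1 + 1·12) = (287, 24)
(x_3, y_3) = (12·287 + 143·1·24, 12·24 + 1·287) = (6876, 575)

12 1
287 24
6876 575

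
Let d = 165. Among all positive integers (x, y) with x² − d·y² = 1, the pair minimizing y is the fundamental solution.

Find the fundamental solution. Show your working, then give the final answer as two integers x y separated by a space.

1079 84

d=165: √d = [12; 1,5,2,5,1,24] (ℓ=6, even), read p_5/q_5
a_0=12:  p_0=12·1+0=12,  q_0=12·0+1=1
a_1=1:  p_1=1·12+1=13,  q_1=1·1+0=1
a_2=5:  p_2=5·13+12=77,  q_2=5·1+1=6
a_3=2:  p_3=2·77+13=167,  q_3=2·6+1=13
a_4=5:  p_4=5·167+77=912,  q_4=5·13+6=71
a_5=1:  p_5=1·912+167=1079,  q_5=1·71+13=84
fundamental: x₁=1079, y₁=84  (since 1164241 − 165·7056 = 1)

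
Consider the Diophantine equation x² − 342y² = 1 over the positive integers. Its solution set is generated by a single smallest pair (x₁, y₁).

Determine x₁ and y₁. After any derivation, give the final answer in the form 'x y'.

37 2

d=342: √d = [18; 2,36] (ℓ=2, even), read p_1/q_1
k=0  a_k=18  p_k/q_k = 18/1
k=1  a_k=2  p_k/q_k = 37/2
fundamental: x₁=37, y₁=2  (since 1369 − 342·4 = 1)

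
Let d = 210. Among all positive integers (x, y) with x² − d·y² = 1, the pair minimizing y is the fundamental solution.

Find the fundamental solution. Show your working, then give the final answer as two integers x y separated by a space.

29 2

√210 → a₀=14, period (2,28); ℓ=2 even so k=1
step 0: (14, 1)  from 14·(1,0) + (0,1)
step 1: (29, 2)  from 2·(14,1) + (1,0)
(x₁, y₁) = (29, 2);  29² − 210·2² = 1 ✓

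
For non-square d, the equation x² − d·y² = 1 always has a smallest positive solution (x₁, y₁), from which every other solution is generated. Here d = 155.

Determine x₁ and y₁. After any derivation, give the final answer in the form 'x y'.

√155 = [12; 2,4,2,24, …], period ℓ=4 (even) → k=3
a_0=12:  p_0=12·1+0=12,  q_0=12·0+1=1
a_1=2:  p_1=2·12+1=25,  q_1=2·1+0=2
a_2=4:  p_2=4·25+12=112,  q_2=4·2+1=9
a_3=2:  p_3=2·112+25=249,  q_3=2·9+2=20
fundamental: x₁=249, y₁=20  (since 62001 − 155·400 = 1)

249 20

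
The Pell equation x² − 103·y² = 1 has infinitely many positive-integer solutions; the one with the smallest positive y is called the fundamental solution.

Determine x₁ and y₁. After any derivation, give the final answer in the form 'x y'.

227528 22419

√103 = [10; 6,1,2,1,1,9,1,1,2,1,6,20, …], period ℓ=12 (even) → k=11
a_0=10:  p_0=10·1+0=10,  q_0=10·0+1=1
a_1=6:  p_1=6·10+1=61,  q_1=6·1+0=6
a_2=1:  p_2=1·61+10=71,  q_2=1·6+1=7
…
a_4=1:  p_4=1·203+71=274,  q_4=1·20+7=27
a_5=1:  p_5=1·274+203=477,  q_5=1·27+20=47
a_6=9:  p_6=9·477+274=4567,  q_6=9·47+27=450
a_7=1:  p_7=1·4567+477=5044,  q_7=1·450+47=497
a_8=1:  p_8=1·5044+4567=9611,  q_8=1·497+450=947
…
a_10=1:  p_10=1·24266+9611=33877,  q_10=1·2391+947=3338
a_11=6:  p_11=6·33877+24266=227528,  q_11=6·3338+2391=22419
→ (227528, 22419).  Check: 227528²=51768990784, 103·22419²=51768990783, difference 1.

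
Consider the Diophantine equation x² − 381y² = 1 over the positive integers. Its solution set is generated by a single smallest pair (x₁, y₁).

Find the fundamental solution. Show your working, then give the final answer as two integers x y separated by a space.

√381 → a₀=19, period (1,1,12,1,1,38); ℓ=6 even so k=5
a_0=19:  p_0=19·1+0=19,  q_0=19·0+1=1
…
a_2=1:  p_2=1·20+19=39,  q_2=1·1+1=2
…
a_4=1:  p_4=1·488+39=527,  q_4=1·25+2=27
a_5=1:  p_5=1·527+488=1015,  q_5=1·27+25=52
(x₁, y₁) = (1015, 52);  1015² − 381·52² = 1 ✓

1015 52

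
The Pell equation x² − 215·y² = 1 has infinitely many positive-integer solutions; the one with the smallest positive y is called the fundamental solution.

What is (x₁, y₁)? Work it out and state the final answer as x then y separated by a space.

√215 = [14; 1,1,1,28, …], period ℓ=4 (even) → k=3
i=0: a=14 ⇒ p=14, q=1
…
i=2: a=1 ⇒ p=29, q=2
i=3: a=1 ⇒ p=44, q=3
→ (44, 3).  Check: 44²=1936, 215·3²=1935, difference 1.

44 3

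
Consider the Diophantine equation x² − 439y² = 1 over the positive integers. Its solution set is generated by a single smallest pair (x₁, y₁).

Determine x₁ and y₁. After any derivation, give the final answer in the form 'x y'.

440 21

[20; 1,19,1,40] for √439; ℓ=4 ⇒ convergent index 3
a_0=20:  p_0=20·1+0=20,  q_0=20·0+1=1
…
a_2=19:  p_2=19·21+20=419,  q_2=19·1+1=20
a_3=1:  p_3=1·419+21=440,  q_3=1·20+1=21
→ (440, 21).  Check: 440²=193600, 439·21²=193599, difference 1.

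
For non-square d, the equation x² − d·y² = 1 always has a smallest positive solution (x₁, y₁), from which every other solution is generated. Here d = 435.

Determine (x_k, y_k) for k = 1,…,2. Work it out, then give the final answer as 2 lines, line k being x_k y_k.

√435 = [20; 1,5,1,40, …], period ℓ=4 (even) → k=3
i=0: a=20 ⇒ p=20, q=1
i=1: a=1 ⇒ p=21, q=1
i=2: a=5 ⇒ p=125, q=6
i=3: a=1 ⇒ p=146, q=7
(x₁, y₁) = (146, 7);  146² − 435·7² = 1 ✓
k=2:  x_2 = 146·146+435·7·7 = 42631,  y_2 = 146·7+7·146 = 2044

146 7
42631 2044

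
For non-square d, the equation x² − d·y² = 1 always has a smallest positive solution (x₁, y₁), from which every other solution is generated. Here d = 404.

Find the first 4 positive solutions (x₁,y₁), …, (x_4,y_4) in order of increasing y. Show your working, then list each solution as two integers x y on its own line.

d=404: √d = [20; 10,40] (ℓ=2, even), read p_1/q_1
i=0: a=20 ⇒ p=20, q=1
i=1: a=10 ⇒ p=201, q=10
→ (201, 10).  Check: 201²=40401, 404·10²=40400, difference 1.
k=2:  x_2 = 201·201+404·10·10 = 80801,  y_2 = 201·10+10·201 = 4020
k=3:  x_3 = 201·80801+404·10·4020 = 32481801,  y_3 = 201·4020+10·80801 = 1616030
k=4:  x_4 = 201·32481801+404·10·1616030 = 13057603201,  y_4 = 201·1616030+10·32481801 = 649640040

201 10
80801 4020
32481801 1616030
13057603201 649640040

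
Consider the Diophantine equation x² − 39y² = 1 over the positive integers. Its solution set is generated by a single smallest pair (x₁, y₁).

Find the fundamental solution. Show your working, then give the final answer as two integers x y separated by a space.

√39 = [6; 4,12, …], period ℓ=2 (even) → k=1
i=0: a=6 ⇒ p=6, q=1
i=1: a=4 ⇒ p=25, q=4
fundamental: x₁=25, y₁=4  (since 625 − 39·16 = 1)

25 4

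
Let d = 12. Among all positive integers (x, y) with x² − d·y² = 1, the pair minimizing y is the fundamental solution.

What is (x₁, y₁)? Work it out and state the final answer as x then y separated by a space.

7 2

[3; 2,6] for √12; ℓ=2 ⇒ convergent index 1
i=0: a=3 ⇒ p=3, q=1
i=1: a=2 ⇒ p=7, q=2
(x₁, y₁) = (7, 2);  7² − 12·2² = 1 ✓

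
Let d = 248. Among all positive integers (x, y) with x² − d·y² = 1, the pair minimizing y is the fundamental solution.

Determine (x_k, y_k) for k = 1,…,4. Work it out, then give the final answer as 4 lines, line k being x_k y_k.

[15; 1,2,1,30] for √248; ℓ=4 ⇒ convergent index 3
k=0  a_k=15  p_k/q_k = 15/1
k=1  a_k=1  p_k/q_k = 16/1
k=2  a_k=2  p_k/q_k = 47/3
k=3  a_k=1  p_k/q_k = 63/4
(x₁, y₁) = (63, 4);  63² − 248·4² = 1 ✓
n=2: (63,4)∘(63,4) = (63·63+248·4·4, 63·4+4·63) = (7937,504)
n=3: (7937,504)∘(63,4) = (63·7937+248·4·504, 63·504+4·7937) = (999999,63500)
n=4: (999999,63500)∘(63,4) = (63·999999+248·4·63500, 63·63500+4·999999) = (125991937,8000496)

63 4
7937 504
999999 63500
125991937 8000496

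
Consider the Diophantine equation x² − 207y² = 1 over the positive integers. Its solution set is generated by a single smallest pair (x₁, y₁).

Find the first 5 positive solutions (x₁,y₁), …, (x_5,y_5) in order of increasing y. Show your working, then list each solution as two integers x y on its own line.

1151 80
2649601 184160
6099380351 423936240
14040770918401 975901040320
32321848554778751 2246523770880400

√207 → a₀=14, period (2,1,1,2,1,1,2,28); ℓ=8 even so k=7
step 0: (14, 1)  from 14·(1,0) + (0,1)
step 1: (29, 2)  from 2·(14,1) + (1,0)
step 2: (43, 3)  from 1·(29,2) + (14,1)
…
step 4: (187, 13)  from 2·(72,5) + (43,3)
step 5: (259, 18)  from 1·(187,13) + (72,5)
step 6: (446, 31)  from 1·(259,18) + (187,13)
step 7: (1151, 80)  from 2·(446,31) + (259,18)
→ (1151, 80).  Check: 1151²=1324801, 207·80²=1324800, difference 1.
k=2:  x_2 = 1151·1151+207·80·80 = 2649601,  y_2 = 1151·80+80·1151 = 184160
k=3:  x_3 = 1151·2649601+207·80·184160 = 6099380351,  y_3 = 1151·184160+80·2649601 = 423936240
k=4:  x_4 = 1151·6099380351+207·80·423936240 = 14040770918401,  y_4 = 1151·423936240+80·6099380351 = 975901040320
k=5:  x_5 = 1151·14040770918401+207·80·975901040320 = 32321848554778751,  y_5 = 1151·975901040320+80·14040770918401 = 2246523770880400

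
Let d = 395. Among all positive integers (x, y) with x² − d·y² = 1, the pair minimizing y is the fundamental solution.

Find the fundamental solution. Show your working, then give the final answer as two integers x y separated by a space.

159 8

√395 = [19; 1,6,1,38, …], period ℓ=4 (even) → k=3
step 0: (19, 1)  from 19·(1,0) + (0,1)
step 1: (20, 1)  from 1·(19,1) + (1,0)
step 2: (139, 7)  from 6·(20,1) + (19,1)
step 3: (159, 8)  from 1·(139,7) + (20,1)
→ (159, 8).  Check: 159²=25281, 395·8²=25280, difference 1.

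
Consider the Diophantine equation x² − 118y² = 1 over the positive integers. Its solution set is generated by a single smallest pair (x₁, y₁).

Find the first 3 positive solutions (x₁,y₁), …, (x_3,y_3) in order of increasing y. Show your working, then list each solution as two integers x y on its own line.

306917 28254
188396089777 17343265836
115643925371868101 10645886241146970

√118 → a₀=10, period (1,6,3,2,10,2,3,6,1,20); ℓ=10 even so k=9
a_0=10:  p_0=10·1+0=10,  q_0=10·0+1=1
a_1=1:  p_1=1·10+1=11,  q_1=1·1+0=1
a_2=6:  p_2=6·11+10=76,  q_2=6·1+1=7
…
a_4=2:  p_4=2·239+76=554,  q_4=2·22+7=51
…
a_6=2:  p_6=2·5779+554=12112,  q_6=2·532+51=1115
…
a_8=6:  p_8=6·42115+12112=264802,  q_8=6·3877+1115=24377
a_9=1:  p_9=1·264802+42115=306917,  q_9=1·24377+3877=28254
(x₁, y₁) = (306917, 28254);  306917² − 118·28254² = 1 ✓
n=2: (306917,28254)∘(306917,28254) = (306917·306917+118·28254·28254, 306917·28254+28254·306917) = (188396089777,17343265836)
n=3: (188396089777,17343265836)∘(306917,28254) = (306917·188396089777+118·28254·17343265836, 306917·17343265836+28254·188396089777) = (115643925371868101,10645886241146970)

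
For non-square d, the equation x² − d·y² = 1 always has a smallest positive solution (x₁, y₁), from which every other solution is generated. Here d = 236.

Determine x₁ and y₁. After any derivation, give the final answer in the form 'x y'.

561799 36570

d=236: √d = [15; 2,1,3,5,1,6,1,5,3,1,2,30] (ℓ=12, even), read p_11/q_11
step 0: (15, 1)  from 15·(1,0) + (0,1)
step 1: (31, 2)  from 2·(15,1) + (1,0)
…
step 8: (48806, 3177)  from 5·(8311,541) + (7251,472)
…
step 10: (203535, 13249)  from 1·(154729,10072) + (48806,3177)
step 11: (561799, 36570)  from 2·(203535,13249) + (154729,10072)
fundamental: x₁=561799, y₁=36570  (since 315618116401 − 236·1337364900 = 1)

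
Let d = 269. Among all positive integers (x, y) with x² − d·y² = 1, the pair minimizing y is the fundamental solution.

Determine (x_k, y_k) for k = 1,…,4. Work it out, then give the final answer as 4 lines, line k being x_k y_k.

[16; 2,2,32] for √269; ℓ=3 ⇒ convergent index 5
a_0=16:  p_0=16·1+0=16,  q_0=16·0+1=1
a_1=2:  p_1=2·16+1=33,  q_1=2·1+0=2
…
a_3=32:  p_3=32·82+33=2657,  q_3=32·5+2=162
a_4=2:  p_4=2·2657+82=5396,  q_4=2·162+5=329
a_5=2:  p_5=2·5396+2657=13449,  q_5=2·329+162=820
(x₁, y₁) = (13449, 820);  13449² − 269·820² = 1 ✓
n=2: (13449,820)∘(13449,820) = (13449·13449+269·820·820, 13449·820+820·13449) = (361751201,22056360)
n=3: (361751201,22056360)∘(13449,820) = (13449·361751201+269·820·22056360, 13449·22056360+820·361751201) = (9730383791049,593271970460)
n=4: (9730383791049,593271970460)∘(13449,820) = (13449·9730383791049+269·820·593271970460, 13449·593271970460+820·9730383791049) = (261727862849884801,15957829439376720)

13449 820
361751201 22056360
9730383791049 593271970460
261727862849884801 15957829439376720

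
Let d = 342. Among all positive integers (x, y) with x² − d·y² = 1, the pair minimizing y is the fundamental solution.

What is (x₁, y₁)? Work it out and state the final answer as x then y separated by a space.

37 2

[18; 2,36] for √342; ℓ=2 ⇒ convergent index 1
i=0: a=18 ⇒ p=18, q=1
i=1: a=2 ⇒ p=37, q=2
→ (37, 2).  Check: 37²=1369, 342·2²=1368, difference 1.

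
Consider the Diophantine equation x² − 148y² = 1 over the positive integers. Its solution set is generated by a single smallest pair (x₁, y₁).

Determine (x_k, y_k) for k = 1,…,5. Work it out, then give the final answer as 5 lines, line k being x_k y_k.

√148 = [12; 6,24, …], period ℓ=2 (even) → k=1
k=0  a_k=12  p_k/q_k = 12/1
k=1  a_k=6  p_k/q_k = 73/6
fundamental: x₁=73, y₁=6  (since 5329 − 148·36 = 1)
(73+6√148)^2 = 10657 + 876√148
(73+6√148)^3 = 1555849 + 127890√148
(73+6√148)^4 = 227143297 + 18671064√148
(73+6√148)^5 = 33161365513 + 2725847454√148

73 6
10657 876
1555849 127890
227143297 18671064
33161365513 2725847454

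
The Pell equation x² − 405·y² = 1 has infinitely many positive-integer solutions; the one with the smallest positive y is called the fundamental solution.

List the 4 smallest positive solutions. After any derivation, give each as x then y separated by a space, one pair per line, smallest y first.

[20; 8,40] for √405; ℓ=2 ⇒ convergent index 1
k=0  a_k=20  p_k/q_k = 20/1
k=1  a_k=8  p_k/q_k = 161/8
(x₁, y₁) = (161, 8);  161² − 405·8² = 1 ✓
k=2:  x_2 = 161·161+405·8·8 = 51841,  y_2 = 161·8+8·161 = 2576
k=3:  x_3 = 161·51841+405·8·2576 = 16692641,  y_3 = 161·2576+8·51841 = 829464
k=4:  x_4 = 161·16692641+405·8·829464 = 5374978561,  y_4 = 161·829464+8·16692641 = 267084832

161 8
51841 2576
16692641 829464
5374978561 267084832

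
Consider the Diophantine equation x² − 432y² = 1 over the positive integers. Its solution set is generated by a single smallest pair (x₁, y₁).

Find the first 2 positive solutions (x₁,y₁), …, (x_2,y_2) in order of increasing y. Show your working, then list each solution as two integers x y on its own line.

[20; 1,3,1,1,1,3,1,40] for √432; ℓ=8 ⇒ convergent index 7
i=0: a=20 ⇒ p=20, q=1
i=1: a=1 ⇒ p=21, q=1
…
i=3: a=1 ⇒ p=104, q=5
…
i=5: a=1 ⇒ p=291, q=14
i=6: a=3 ⇒ p=1060, q=51
i=7: a=1 ⇒ p=1351, q=65
fundamental: x₁=1351, y₁=65  (since 1825201 − 432·4225 = 1)
(x_2, y_2) = (1351·1351 + 432·65·65, 1351·65 + 65·1351) = (3650401, 175630)

1351 65
3650401 175630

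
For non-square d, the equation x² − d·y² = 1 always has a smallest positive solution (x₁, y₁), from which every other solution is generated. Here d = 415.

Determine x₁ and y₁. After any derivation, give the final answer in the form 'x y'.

18412804 903849

[20; 2,1,2,4,6,…,1,2,40] for √415; ℓ=16 ⇒ convergent index 15
a_0=20:  p_0=20·1+0=20,  q_0=20·0+1=1
a_1=2:  p_1=2·20+1=41,  q_1=2·1+0=2
…
a_3=2:  p_3=2·61+41=163,  q_3=2·3+2=8
a_4=4:  p_4=4·163+61=713,  q_4=4·8+3=35
a_5=6:  p_5=6·713+163=4441,  q_5=6·35+8=218
a_6=1:  p_6=1·4441+713=5154,  q_6=1·218+35=253
…
a_8=3:  p_8=3·9595+5154=33939,  q_8=3·471+253=1666
a_9=1:  p_9=1·33939+9595=43534,  q_9=1·1666+471=2137
a_10=1:  p_10=1·43534+33939=77473,  q_10=1·2137+1666=3803
a_11=6:  p_11=6·77473+43534=508372,  q_11=6·3803+2137=24955
a_12=4:  p_12=4·508372+77473=2110961,  q_12=4·24955+3803=103623
a_13=2:  p_13=2·2110961+508372=4730294,  q_13=2·103623+24955=232201
a_14=1:  p_14=1·4730294+2110961=6841255,  q_14=1·232201+103623=335824
a_15=2:  p_15=2·6841255+4730294=18412804,  q_15=2·335824+232201=903849
fundamental: x₁=18412804, y₁=903849  (since 339031351142416 − 415·816943014801 = 1)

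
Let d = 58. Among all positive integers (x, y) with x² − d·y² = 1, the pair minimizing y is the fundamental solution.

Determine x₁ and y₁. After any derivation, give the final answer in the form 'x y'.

19603 2574

[7; 1,1,1,1,1,1,14] for √58; ℓ=7 ⇒ convergent index 13
k=0  a_k=7  p_k/q_k = 7/1
…
k=2  a_k=1  p_k/q_k = 15/2
k=3  a_k=1  p_k/q_k = 23/3
k=4  a_k=1  p_k/q_k = 38/5
…
k=6  a_k=1  p_k/q_k = 99/13
k=7  a_k=14  p_k/q_k = 1447/190
…
k=10  a_k=1  p_k/q_k = 4539/596
k=11  a_k=1  p_k/q_k = 7532/989
k=12  a_k=1  p_k/q_k = 12071/1585
k=13  a_k=1  p_k/q_k = 19603/2574
→ (19603, 2574).  Check: 19603²=384277609, 58·2574²=384277608, difference 1.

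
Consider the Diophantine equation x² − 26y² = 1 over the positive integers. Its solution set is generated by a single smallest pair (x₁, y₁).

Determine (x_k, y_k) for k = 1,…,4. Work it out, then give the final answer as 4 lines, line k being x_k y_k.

51 10
5201 1020
530451 104030
54100801 10610040

[5; 10] for √26; ℓ=1 ⇒ convergent index 1
i=0: a=5 ⇒ p=5, q=1
i=1: a=10 ⇒ p=51, q=10
→ (51, 10).  Check: 51²=2601, 26·10²=2600, difference 1.
k=2:  x_2 = 51·51+26·10·10 = 5201,  y_2 = 51·10+10·51 = 1020
k=3:  x_3 = 51·5201+26·10·1020 = 530451,  y_3 = 51·1020+10·5201 = 104030
k=4:  x_4 = 51·530451+26·10·104030 = 54100801,  y_4 = 51·104030+10·530451 = 10610040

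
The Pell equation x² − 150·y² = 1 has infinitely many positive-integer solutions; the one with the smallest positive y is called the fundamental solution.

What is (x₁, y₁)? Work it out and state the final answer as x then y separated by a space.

[12; 4,24] for √150; ℓ=2 ⇒ convergent index 1
a_0=12:  p_0=12·1+0=12,  q_0=12·0+1=1
a_1=4:  p_1=4·12+1=49,  q_1=4·1+0=4
fundamental: x₁=49, y₁=4  (since 2401 − 150·16 = 1)

49 4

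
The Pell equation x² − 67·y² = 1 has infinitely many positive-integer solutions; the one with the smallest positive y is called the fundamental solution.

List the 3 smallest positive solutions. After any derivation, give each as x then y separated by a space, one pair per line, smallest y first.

48842 5967
4771081927 582880428
466058366908226 56938091722785

[8; 5,2,1,1,7,1,1,2,5,16] for √67; ℓ=10 ⇒ convergent index 9
a_0=8:  p_0=8·1+0=8,  q_0=8·0+1=1
a_1=5:  p_1=5·8+1=41,  q_1=5·1+0=5
a_2=2:  p_2=2·41+8=90,  q_2=2·5+1=11
…
a_4=1:  p_4=1·131+90=221,  q_4=1·16+11=27
a_5=7:  p_5=7·221+131=1678,  q_5=7·27+16=205
a_6=1:  p_6=1·1678+221=1899,  q_6=1·205+27=232
a_7=1:  p_7=1·1899+1678=3577,  q_7=1·232+205=437
a_8=2:  p_8=2·3577+1899=9053,  q_8=2·437+232=1106
a_9=5:  p_9=5·9053+3577=48842,  q_9=5·1106+437=5967
→ (48842, 5967).  Check: 48842²=2385540964, 67·5967²=2385540963, difference 1.
(x_2, y_2) = (48842·48842 + 67·5967·5967, 48842·5967 + 5967·48842) = (4771081927, 582880428)
(x_3, y_3) = (48842·4771081927 + 67·5967·582880428, 48842·582880428 + 5967·4771081927) = (466058366908226, 56938091722785)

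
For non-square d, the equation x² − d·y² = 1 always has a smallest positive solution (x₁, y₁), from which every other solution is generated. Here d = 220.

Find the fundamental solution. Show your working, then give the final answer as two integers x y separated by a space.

89 6

d=220: √d = [14; 1,4,1,28] (ℓ=4, even), read p_3/q_3
i=0: a=14 ⇒ p=14, q=1
…
i=2: a=4 ⇒ p=74, q=5
i=3: a=1 ⇒ p=89, q=6
→ (89, 6).  Check: 89²=7921, 220·6²=7920, difference 1.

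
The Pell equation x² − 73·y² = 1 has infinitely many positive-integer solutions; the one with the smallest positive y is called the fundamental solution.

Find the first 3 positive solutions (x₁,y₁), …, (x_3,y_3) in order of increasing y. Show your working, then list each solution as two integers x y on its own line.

2281249 267000
10408194000001 1218186966000
47487364308614281249 5557975596000801000

d=73: √d = [8; 1,1,5,5,1,1,16] (ℓ=7, odd), read p_13/q_13
i=0: a=8 ⇒ p=8, q=1
i=1: a=1 ⇒ p=9, q=1
…
i=5: a=1 ⇒ p=581, q=68
…
i=11: a=5 ⇒ p=1040241, q=121751
i=12: a=1 ⇒ p=1241008, q=145249
i=13: a=1 ⇒ p=2281249, q=267000
(x₁, y₁) = (2281249, 267000);  2281249² − 73·267000² = 1 ✓
k=2:  x_2 = 2281249·2281249+73·267000·267000 = 10408194000001,  y_2 = 2281249·267000+267000·2281249 = 1218186966000
k=3:  x_3 = 2281249·10408194000001+73·267000·1218186966000 = 47487364308614281249,  y_3 = 2281249·1218186966000+267000·10408194000001 = 5557975596000801000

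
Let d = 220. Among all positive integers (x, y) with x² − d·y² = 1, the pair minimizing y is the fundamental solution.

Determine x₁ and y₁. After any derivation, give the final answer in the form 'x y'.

√220 = [14; 1,4,1,28, …], period ℓ=4 (even) → k=3
k=0  a_k=14  p_k/q_k = 14/1
k=1  a_k=1  p_k/q_k = 15/1
k=2  a_k=4  p_k/q_k = 74/5
k=3  a_k=1  p_k/q_k = 89/6
(x₁, y₁) = (89, 6);  89² − 220·6² = 1 ✓

89 6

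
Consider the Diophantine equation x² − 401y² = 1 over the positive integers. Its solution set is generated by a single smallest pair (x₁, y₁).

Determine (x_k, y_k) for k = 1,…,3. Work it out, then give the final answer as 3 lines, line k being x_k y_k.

801 40
1283201 64080
2055687201 102656120

[20; 40] for √401; ℓ=1 ⇒ convergent index 1
step 0: (20, 1)  from 20·(1,0) + (0,1)
step 1: (801, 40)  from 40·(20,1) + (1,0)
(x₁, y₁) = (801, 40);  801² − 401·40² = 1 ✓
n=2: (801,40)∘(801,40) = (801·801+401·40·40, 801·40+40·801) = (1283201,64080)
n=3: (1283201,64080)∘(801,40) = (801·1283201+401·40·64080, 801·64080+40·1283201) = (2055687201,102656120)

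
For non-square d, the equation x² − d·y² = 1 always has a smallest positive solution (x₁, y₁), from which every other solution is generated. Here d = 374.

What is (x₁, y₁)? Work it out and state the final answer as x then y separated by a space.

3365 174

d=374: √d = [19; 2,1,18,1,2,38] (ℓ=6, even), read p_5/q_5
k=0  a_k=19  p_k/q_k = 19/1
…
k=4  a_k=1  p_k/q_k = 1141/59
k=5  a_k=2  p_k/q_k = 3365/174
(x₁, y₁) = (3365, 174);  3365² − 374·174² = 1 ✓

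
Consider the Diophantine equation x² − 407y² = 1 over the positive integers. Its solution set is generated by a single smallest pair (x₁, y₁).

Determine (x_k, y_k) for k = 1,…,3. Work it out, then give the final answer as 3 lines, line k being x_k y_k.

[20; 5,1,2,1,5,40] for √407; ℓ=6 ⇒ convergent index 5
a_0=20:  p_0=20·1+0=20,  q_0=20·0+1=1
a_1=5:  p_1=5·20+1=101,  q_1=5·1+0=5
a_2=1:  p_2=1·101+20=121,  q_2=1·5+1=6
…
a_4=1:  p_4=1·343+121=464,  q_4=1·17+6=23
a_5=5:  p_5=5·464+343=2663,  q_5=5·23+17=132
(x₁, y₁) = (2663, 132);  2663² − 407·132² = 1 ✓
(x_2, y_2) = (2663·2663 + 407·132·132, 2663·132 + 132·2663) = (14183137, 703032)
(x_3, y_3) = (2663·14183137 + 407·132·703032, 2663·703032 + 132·14183137) = (75539384999, 3744348300)

2663 132
14183137 703032
75539384999 3744348300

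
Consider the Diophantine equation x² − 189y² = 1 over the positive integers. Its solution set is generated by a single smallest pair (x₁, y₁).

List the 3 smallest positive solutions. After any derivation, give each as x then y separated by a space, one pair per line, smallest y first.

55 4
6049 440
665335 48396

[13; 1,2,1,26] for √189; ℓ=4 ⇒ convergent index 3
k=0  a_k=13  p_k/q_k = 13/1
…
k=2  a_k=2  p_k/q_k = 41/3
k=3  a_k=1  p_k/q_k = 55/4
(x₁, y₁) = (55, 4);  55² − 189·4² = 1 ✓
k=2:  x_2 = 55·55+189·4·4 = 6049,  y_2 = 55·4+4·55 = 440
k=3:  x_3 = 55·6049+189·4·440 = 665335,  y_3 = 55·440+4·6049 = 48396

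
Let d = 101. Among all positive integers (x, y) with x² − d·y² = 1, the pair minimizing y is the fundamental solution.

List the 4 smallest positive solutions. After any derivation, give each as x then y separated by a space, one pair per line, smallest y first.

201 20
80801 8040
32481801 3232060
13057603201 1299280080

d=101: √d = [10; 20] (ℓ=1, odd), read p_1/q_1
step 0: (10, 1)  from 10·(1,0) + (0,1)
step 1: (201, 20)  from 20·(10,1) + (1,0)
(x₁, y₁) = (201, 20);  201² − 101·20² = 1 ✓
(201+20√101)^2 = 80801 + 8040√101
(201+20√101)^3 = 32481801 + 3232060√101
(201+20√101)^4 = 13057603201 + 1299280080√101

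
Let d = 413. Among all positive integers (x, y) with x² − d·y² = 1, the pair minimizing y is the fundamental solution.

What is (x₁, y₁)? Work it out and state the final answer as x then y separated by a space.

√413 → a₀=20, period (3,9,1,4,1,9,3,40); ℓ=8 even so k=7
step 0: (20, 1)  from 20·(1,0) + (0,1)
step 1: (61, 3)  from 3·(20,1) + (1,0)
step 2: (569, 28)  from 9·(61,3) + (20,1)
step 3: (630, 31)  from 1·(569,28) + (61,3)
step 4: (3089, 152)  from 4·(630,31) + (569,28)
step 5: (3719, 183)  from 1·(3089,152) + (630,31)
step 6: (36560, 1799)  from 9·(3719,183) + (3089,152)
step 7: (113399, 5580)  from 3·(36560,1799) + (3719,183)
fundamental: x₁=113399, y₁=5580  (since 12859333201 − 413·31136400 = 1)

113399 5580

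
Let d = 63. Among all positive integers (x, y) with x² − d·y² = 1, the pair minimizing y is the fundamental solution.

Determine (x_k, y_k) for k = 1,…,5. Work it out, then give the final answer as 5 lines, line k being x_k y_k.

[7; 1,14] for √63; ℓ=2 ⇒ convergent index 1
i=0: a=7 ⇒ p=7, q=1
i=1: a=1 ⇒ p=8, q=1
fundamental: x₁=8, y₁=1  (since 64 − 63·1 = 1)
(x_2, y_2) = (8·8 + 63·1·1, 8·1 + 1·8) = (127, 16)
(x_3, y_3) = (8·127 + 63·1·16, 8·16 + 1·127) = (2024, 255)
(x_4, y_4) = (8·2024 + 63·1·255, 8·255 + 1·2024) = (32257, 4064)
(x_5, y_5) = (8·32257 + 63·1·4064, 8·4064 + 1·32257) = (514088, 64769)

8 1
127 16
2024 255
32257 4064
514088 64769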